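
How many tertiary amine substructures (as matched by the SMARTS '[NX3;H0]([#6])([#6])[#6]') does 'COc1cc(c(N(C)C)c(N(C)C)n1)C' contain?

2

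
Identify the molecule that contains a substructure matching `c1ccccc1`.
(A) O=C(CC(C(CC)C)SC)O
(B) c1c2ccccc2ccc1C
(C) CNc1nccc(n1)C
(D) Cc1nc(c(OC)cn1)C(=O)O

c1ccccc1 describes six aromatic carbons in a ring (a benzene ring).
(A) has a methyl group (-CH3) but no six-membered all-carbon aromatic ring is present.
(B) contains the required atom environment, so the pattern matches.
(C) has a methyl group (-CH3) but no six-membered all-carbon aromatic ring is present.
(D) has a methyl group (-CH3) but no six-membered all-carbon aromatic ring is present.
So the answer is (B).

B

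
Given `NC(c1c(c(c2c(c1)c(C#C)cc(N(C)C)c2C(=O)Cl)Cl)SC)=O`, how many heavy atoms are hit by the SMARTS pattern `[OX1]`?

The query [OX1] means: aliphatic oxygen with one total connection — typically a carbonyl =O or an oxide.
Check the 24 heavy atoms by environment: 10× c (aromatic, X3) → no; 2× C (X3) → no; 2× O (X1) → match; 2× Cl (X1) → no; 2× C (X2) → no; 1× S (X2) → no; 3× C (X4) → no; 2× N (X3) → no.
That gives 2 matching atoms.

2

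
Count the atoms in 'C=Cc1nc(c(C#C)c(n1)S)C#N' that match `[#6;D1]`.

2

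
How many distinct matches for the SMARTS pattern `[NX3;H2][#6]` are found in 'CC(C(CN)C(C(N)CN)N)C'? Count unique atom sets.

4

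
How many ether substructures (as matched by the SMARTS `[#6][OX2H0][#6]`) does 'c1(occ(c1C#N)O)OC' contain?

[#6][OX2H0][#6] is the SMARTS for an ether: an aliphatic oxygen bridging two carbons with no H on the oxygen.
Exactly one fragment in the molecule meets all constraints, giving 1 match.

1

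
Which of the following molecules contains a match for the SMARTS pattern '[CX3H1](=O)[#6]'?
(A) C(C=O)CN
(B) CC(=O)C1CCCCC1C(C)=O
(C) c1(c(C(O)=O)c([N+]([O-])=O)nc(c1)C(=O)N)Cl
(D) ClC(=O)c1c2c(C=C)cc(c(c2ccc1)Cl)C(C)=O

A

[CX3H1](=O)[#6] describes an sp2 carbon with one H, double-bonded to O and single-bonded to carbon (an aldehyde).
(A) contains an aldehyde (-CHO), which satisfies every atom and bond constraint.
(B) has an acetyl/ketone group (-C(=O)CH3) but the carbonyl carbon has H0 (two carbon neighbours), not H1.
(C) has a carboxylic acid group (-C(=O)OH) but the carbonyl carbon has H0 and is bonded to O, not H1.
(D) has an acetyl/ketone group (-C(=O)CH3) but the carbonyl carbon has H0 (two carbon neighbours), not H1.
So the answer is (A).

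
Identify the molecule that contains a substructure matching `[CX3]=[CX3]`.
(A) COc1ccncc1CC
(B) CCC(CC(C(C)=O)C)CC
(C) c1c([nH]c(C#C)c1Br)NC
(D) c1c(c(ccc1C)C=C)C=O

[CX3]=[CX3] describes a non-aromatic C=C double bond between two sp2 carbons (an alkene).
(A) has an ethyl group (-CH2CH3) but its C-C bond is a single bond between CX4 carbons, not CX3=CX3.
(B) has an ethyl group (-CH2CH3) but its C-C bond is a single bond between CX4 carbons, not CX3=CX3.
(C) has an ethynyl group (-C#CH) but the C-C bond is a triple bond, not a double bond.
(D) contains a vinyl group (-CH=CH2), which satisfies every atom and bond constraint.
So the answer is (D).

D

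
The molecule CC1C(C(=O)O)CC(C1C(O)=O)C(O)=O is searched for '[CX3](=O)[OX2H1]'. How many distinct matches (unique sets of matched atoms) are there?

3

[CX3](=O)[OX2H1] is the SMARTS for a carboxylic acid: an sp2 carbon double-bonded to O and single-bonded to an -OH oxygen.
The molecule carries 3 separate instances of a carboxylic acid group (-C(=O)OH) meeting every constraint; each maps to a distinct set of atoms, giving 3 matches.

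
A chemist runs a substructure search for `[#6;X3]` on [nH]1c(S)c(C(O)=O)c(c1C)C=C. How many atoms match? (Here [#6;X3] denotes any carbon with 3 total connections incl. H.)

The query [#6;X3] means: any carbon (aromatic or not) with three total connections.
Check the 12 heavy atoms by environment: 1× n (aromatic, X3) → no; 4× c (aromatic, X3) → match; 1× C (X4) → no; 3× C (X3) → match; 1× O (X1) → no; 1× O (X2) → no; 1× S (X2) → no.
Summing the matching environments: 4 + 3 = 7 matching atoms.

7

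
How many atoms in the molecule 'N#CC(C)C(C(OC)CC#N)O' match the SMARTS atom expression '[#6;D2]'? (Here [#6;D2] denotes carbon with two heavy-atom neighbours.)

Check the 12 heavy atoms by environment: 2× C (D1) → no; 3× C (D3) → no; 3× C (D2) → match; 1× O (D2) → no; 1× O (D1) → no; 2× N (D1) → no.
That gives 3 matching atoms.

3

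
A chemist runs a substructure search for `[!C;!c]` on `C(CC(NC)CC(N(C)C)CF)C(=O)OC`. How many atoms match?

5

The query [!C;!c] means: neither aliphatic nor aromatic carbon — same as [!#6].
Check the 16 heavy atoms by environment: 11× C → no; 2× O → match; 2× N → match; 1× F → match.
Summing the matching environments: 2 + 2 + 1 = 5 matching atoms.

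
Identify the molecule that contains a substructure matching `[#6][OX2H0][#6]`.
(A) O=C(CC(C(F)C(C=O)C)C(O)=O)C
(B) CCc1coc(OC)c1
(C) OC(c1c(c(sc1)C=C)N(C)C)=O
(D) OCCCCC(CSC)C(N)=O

B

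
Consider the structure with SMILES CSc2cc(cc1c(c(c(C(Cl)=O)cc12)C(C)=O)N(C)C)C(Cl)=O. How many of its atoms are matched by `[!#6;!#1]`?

7

Check the 24 heavy atoms by environment: 10× c (aromatic) → no; 1× N → match; 7× C → no; 1× S → match; 3× O → match; 2× Cl → match.
Summing the matching environments: 1 + 1 + 3 + 2 = 7 matching atoms.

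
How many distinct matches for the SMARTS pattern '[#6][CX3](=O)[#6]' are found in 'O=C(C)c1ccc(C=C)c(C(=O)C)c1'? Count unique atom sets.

2

[#6][CX3](=O)[#6] is the SMARTS for a ketone: a carbonyl carbon (no H) flanked by two carbons.
The molecule carries 2 separate instances of an acetyl/ketone group (-C(=O)CH3) meeting every constraint; each maps to a distinct set of atoms, giving 2 matches.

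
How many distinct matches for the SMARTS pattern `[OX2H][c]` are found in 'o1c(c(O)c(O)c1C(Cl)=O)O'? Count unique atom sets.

3

[OX2H][c] is the SMARTS for a phenol: a hydroxyl oxygen attached to an aromatic carbon.
The molecule carries 3 separate instances of a hydroxyl group (-OH) meeting every constraint; each maps to a distinct set of atoms, giving 3 matches.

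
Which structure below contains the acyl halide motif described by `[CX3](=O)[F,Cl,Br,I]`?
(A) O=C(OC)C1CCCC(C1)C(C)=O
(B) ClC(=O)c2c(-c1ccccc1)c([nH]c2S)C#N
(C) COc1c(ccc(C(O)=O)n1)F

B

[CX3](=O)[F,Cl,Br,I] describes a carbonyl carbon bonded to a halogen (an acyl halide).
(A) has a methyl-ester group (-C(=O)OCH3) but the carbonyl is bonded to -O-C, not to a halogen.
(B) contains an acyl chloride (-C(=O)Cl), which satisfies every atom and bond constraint.
(C) has a carboxylic acid group (-C(=O)OH) but the carbonyl is bonded to -OH, not to a halogen.
So the answer is (B).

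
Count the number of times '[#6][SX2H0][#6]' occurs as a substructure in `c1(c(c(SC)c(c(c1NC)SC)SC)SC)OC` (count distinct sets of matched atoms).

4

[#6][SX2H0][#6] is the SMARTS for a thioether: an aliphatic sulfur bridging two carbons with no H on the sulfur.
The molecule carries 4 separate instances of a methylthio ether (-SCH3) meeting every constraint; each maps to a distinct set of atoms, giving 4 matches.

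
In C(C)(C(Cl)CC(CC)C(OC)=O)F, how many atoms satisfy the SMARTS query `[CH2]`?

The query [CH2] means: aliphatic carbon with exactly two hydrogens.
Check the 13 heavy atoms by environment: 3× C (H3) → no; 3× C (H1) → no; 2× C (H2) → match; 1× Cl (H0) → no; 1× F (H0) → no; 1× C (H0) → no; 2× O (H0) → no.
That gives 2 matching atoms.

2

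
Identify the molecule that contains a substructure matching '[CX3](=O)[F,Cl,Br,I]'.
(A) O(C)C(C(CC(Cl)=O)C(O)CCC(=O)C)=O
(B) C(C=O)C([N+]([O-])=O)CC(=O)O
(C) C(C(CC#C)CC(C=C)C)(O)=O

A

[CX3](=O)[F,Cl,Br,I] describes a carbonyl carbon bonded to a halogen (an acyl halide).
(A) contains an acyl chloride (-C(=O)Cl), which satisfies every atom and bond constraint.
(B) has a carboxylic acid group (-C(=O)OH) but the carbonyl is bonded to -OH, not to a halogen.
(C) has a carboxylic acid group (-C(=O)OH) but the carbonyl is bonded to -OH, not to a halogen.
So the answer is (A).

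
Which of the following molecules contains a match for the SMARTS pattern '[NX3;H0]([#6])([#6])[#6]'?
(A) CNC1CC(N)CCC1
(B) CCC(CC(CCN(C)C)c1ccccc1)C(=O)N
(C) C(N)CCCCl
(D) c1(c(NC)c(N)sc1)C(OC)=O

B

[NX3;H0]([#6])([#6])[#6] describes a trivalent nitrogen with no H, bonded to three carbons (a tertiary amine).
(A) has a primary amino group (-NH2) but the nitrogen has H2, not H0 with three carbons.
(B) contains a dimethylamino group (-N(CH3)2), which satisfies every atom and bond constraint.
(C) has a primary amino group (-NH2) but the nitrogen has H2, not H0 with three carbons.
(D) has an N-methylamino group (-NHCH3) but the nitrogen still has one H (H1), not H0.
So the answer is (B).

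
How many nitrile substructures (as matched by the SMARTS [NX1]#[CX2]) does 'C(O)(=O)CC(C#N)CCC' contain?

1

[NX1]#[CX2] is the SMARTS for a nitrile: a nitrogen triple-bonded to a two-connected carbon.
Exactly one fragment in the molecule meets all constraints, giving 1 match.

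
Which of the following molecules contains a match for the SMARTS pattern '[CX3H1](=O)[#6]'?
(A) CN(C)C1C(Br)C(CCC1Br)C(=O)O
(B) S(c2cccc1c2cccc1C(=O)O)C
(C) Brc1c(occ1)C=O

C

[CX3H1](=O)[#6] describes an sp2 carbon with one H, double-bonded to O and single-bonded to carbon (an aldehyde).
(A) has a carboxylic acid group (-C(=O)OH) but the carbonyl carbon has H0 and is bonded to O, not H1.
(B) has a carboxylic acid group (-C(=O)OH) but the carbonyl carbon has H0 and is bonded to O, not H1.
(C) contains an aldehyde (-CHO), which satisfies every atom and bond constraint.
So the answer is (C).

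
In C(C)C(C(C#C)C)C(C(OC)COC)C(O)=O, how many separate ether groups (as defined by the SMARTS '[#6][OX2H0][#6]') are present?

[#6][OX2H0][#6] is the SMARTS for an ether: an aliphatic oxygen bridging two carbons with no H on the oxygen.
The molecule carries 2 separate instances of a methoxy ether (-OCH3) meeting every constraint; each maps to a distinct set of atoms, giving 2 matches.

2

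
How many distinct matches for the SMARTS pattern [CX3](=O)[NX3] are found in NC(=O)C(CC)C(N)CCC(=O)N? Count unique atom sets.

[CX3](=O)[NX3] is the SMARTS for an amide: a carbonyl carbon bonded to a trivalent nitrogen.
The molecule carries 2 separate instances of a primary amide (-C(=O)NH2) meeting every constraint; each maps to a distinct set of atoms, giving 2 matches.

2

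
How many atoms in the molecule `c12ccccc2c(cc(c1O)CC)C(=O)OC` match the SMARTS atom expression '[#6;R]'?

10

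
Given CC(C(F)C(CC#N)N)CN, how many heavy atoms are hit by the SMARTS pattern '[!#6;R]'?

Check the 11 heavy atoms by environment: 7× C (acyclic) → no; 3× N (acyclic) → no; 1× F (acyclic) → no.
No environment satisfies the query, so 0 matching atoms.

0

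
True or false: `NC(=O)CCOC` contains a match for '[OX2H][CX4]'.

The pattern [OX2H][CX4] describes a hydroxyl oxygen bound to an sp3 (X4) carbon — an aliphatic alcohol.
The closest candidate here is a methoxy ether (-OCH3), but the oxygen has H0 (ether), not H1. No other fragment satisfies the full query, so there is no match.

False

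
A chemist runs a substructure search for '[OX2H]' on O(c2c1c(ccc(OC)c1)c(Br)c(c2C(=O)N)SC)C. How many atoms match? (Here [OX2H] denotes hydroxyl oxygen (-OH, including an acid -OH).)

The query [OX2H] means: aliphatic oxygen with two connections, one of which is H — an -OH oxygen.
Check the 20 heavy atoms by environment: 7× c (aromatic, H0, X3) → no; 3× c (aromatic, H1, X3) → no; 2× O (H0, X2) → no; 3× C (H3, X4) → no; 1× S (H0, X2) → no; 1× Br (H0, X1) → no; 1× C (H0, X3) → no; 1× O (H0, X1) → no; 1× N (H2, X3) → no.
No environment satisfies the query, so 0 matching atoms.

0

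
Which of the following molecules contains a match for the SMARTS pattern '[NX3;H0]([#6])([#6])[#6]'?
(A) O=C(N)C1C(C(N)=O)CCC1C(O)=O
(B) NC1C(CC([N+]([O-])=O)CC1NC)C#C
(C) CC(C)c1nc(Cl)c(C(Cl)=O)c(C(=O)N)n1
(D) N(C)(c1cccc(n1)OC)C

[NX3;H0]([#6])([#6])[#6] describes a trivalent nitrogen with no H, bonded to three carbons (a tertiary amine).
(A) has a primary amide (-C(=O)NH2) but the amide nitrogen has H2 and only one carbon neighbour.
(B) has an N-methylamino group (-NHCH3) but the nitrogen still has one H (H1), not H0.
(C) has a primary amide (-C(=O)NH2) but the amide nitrogen has H2 and only one carbon neighbour.
(D) contains a dimethylamino group (-N(CH3)2), which satisfies every atom and bond constraint.
So the answer is (D).

D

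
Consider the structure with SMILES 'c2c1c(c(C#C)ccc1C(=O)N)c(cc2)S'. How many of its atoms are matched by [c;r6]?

10

Check the 16 heavy atoms by environment: 10× c (aromatic, in 6-ring) → match; 3× C (acyclic) → no; 1× O (acyclic) → no; 1× N (acyclic) → no; 1× S (acyclic) → no.
That gives 10 matching atoms.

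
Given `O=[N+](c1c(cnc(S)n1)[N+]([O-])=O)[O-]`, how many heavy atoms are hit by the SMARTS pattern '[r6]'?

6

The query [r6] means: r6 matches atoms in a six-membered ring.
Check the 13 heavy atoms by environment: 2× n (aromatic, in 6-ring) → match; 4× c (aromatic, in 6-ring) → match; 2× N (charge +1, acyclic) → no; 2× O (charge -1, acyclic) → no; 2× O (acyclic) → no; 1× S (acyclic) → no.
Summing the matching environments: 2 + 4 = 6 matching atoms.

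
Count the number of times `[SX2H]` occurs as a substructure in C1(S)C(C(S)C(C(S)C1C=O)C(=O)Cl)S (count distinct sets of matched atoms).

4

[SX2H] is the SMARTS for a thiol: an aliphatic sulfur with two connections, one being H.
The molecule carries 4 separate instances of a thiol (-SH) meeting every constraint; each maps to a distinct set of atoms, giving 4 matches.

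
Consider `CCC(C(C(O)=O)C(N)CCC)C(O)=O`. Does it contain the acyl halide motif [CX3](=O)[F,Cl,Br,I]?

No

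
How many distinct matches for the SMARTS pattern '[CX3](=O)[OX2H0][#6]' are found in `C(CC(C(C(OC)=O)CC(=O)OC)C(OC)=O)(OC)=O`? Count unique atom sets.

[CX3](=O)[OX2H0][#6] is the SMARTS for an ester: a carbonyl carbon bonded to an oxygen that is itself bonded to carbon (no H on that O).
The molecule carries 4 separate instances of a methyl-ester group (-C(=O)OCH3) meeting every constraint; each maps to a distinct set of atoms, giving 4 matches.

4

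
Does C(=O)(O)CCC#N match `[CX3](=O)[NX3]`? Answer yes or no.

The pattern [CX3](=O)[NX3] describes a carbonyl carbon bonded to a trivalent nitrogen — an amide.
The closest candidate here is a nitrile (-C#N), but the nitrile N is NX1 (triple-bonded), not NX3. No other fragment satisfies the full query, so there is no match.

No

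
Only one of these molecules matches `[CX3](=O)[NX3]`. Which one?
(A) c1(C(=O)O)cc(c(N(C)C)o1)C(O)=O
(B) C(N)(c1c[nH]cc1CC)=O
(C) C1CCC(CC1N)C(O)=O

B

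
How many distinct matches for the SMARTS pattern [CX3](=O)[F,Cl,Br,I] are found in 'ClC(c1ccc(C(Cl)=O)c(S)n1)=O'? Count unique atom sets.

[CX3](=O)[F,Cl,Br,I] is the SMARTS for an acyl halide: a carbonyl carbon bonded to a halogen.
The molecule carries 2 separate instances of an acyl chloride (-C(=O)Cl) meeting every constraint; each maps to a distinct set of atoms, giving 2 matches.

2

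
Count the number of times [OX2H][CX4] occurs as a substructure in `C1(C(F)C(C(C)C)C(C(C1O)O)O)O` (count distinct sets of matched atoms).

4

[OX2H][CX4] is the SMARTS for an aliphatic alcohol: a hydroxyl oxygen bound to an sp3 (X4) carbon.
The molecule carries 4 separate instances of a hydroxyl group (-OH) meeting every constraint; each maps to a distinct set of atoms, giving 4 matches.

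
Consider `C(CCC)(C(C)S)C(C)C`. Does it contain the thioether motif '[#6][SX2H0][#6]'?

The pattern [#6][SX2H0][#6] describes an aliphatic sulfur bridging two carbons with no H on the sulfur — a thioether.
The closest candidate here is a thiol (-SH), but the sulfur has H1, not H0 bridging two carbons. No other fragment satisfies the full query, so there is no match.

No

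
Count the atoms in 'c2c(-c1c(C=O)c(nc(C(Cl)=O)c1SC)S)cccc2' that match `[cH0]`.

Check the 20 heavy atoms by environment: 1× n (aromatic, H0) → no; 6× c (aromatic, H0) → match; 1× S (H0) → no; 1× C (H3) → no; 1× C (H0) → no; 2× O (H0) → no; 1× Cl (H0) → no; 5× c (aromatic, H1) → no; 1× C (H1) → no; 1× S (H1) → no.
That gives 6 matching atoms.

6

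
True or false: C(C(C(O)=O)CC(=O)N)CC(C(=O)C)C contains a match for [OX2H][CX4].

False

The pattern [OX2H][CX4] describes a hydroxyl oxygen bound to an sp3 (X4) carbon — an aliphatic alcohol.
The closest candidate here is a carboxylic acid group (-C(=O)OH), but the -OH is on a CX3 carbonyl carbon, not a CX4 carbon. No other fragment satisfies the full query, so there is no match.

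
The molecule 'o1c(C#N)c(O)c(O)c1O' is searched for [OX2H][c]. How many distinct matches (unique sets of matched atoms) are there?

[OX2H][c] is the SMARTS for a phenol: a hydroxyl oxygen attached to an aromatic carbon.
The molecule carries 3 separate instances of a hydroxyl group (-OH) meeting every constraint; each maps to a distinct set of atoms, giving 3 matches.

3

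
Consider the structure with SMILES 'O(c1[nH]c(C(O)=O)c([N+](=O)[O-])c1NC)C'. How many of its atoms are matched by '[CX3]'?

1

Check the 15 heavy atoms by environment: 1× n (aromatic, X3) → no; 4× c (aromatic, X3) → no; 1× C (X3) → match; 2× O (X1) → no; 2× O (X2) → no; 1× N (charge +1, X3) → no; 1× O (charge -1, X1) → no; 1× N (X3) → no; 2× C (X4) → no.
That gives 1 matching atom.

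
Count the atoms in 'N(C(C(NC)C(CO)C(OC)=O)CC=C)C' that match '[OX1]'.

1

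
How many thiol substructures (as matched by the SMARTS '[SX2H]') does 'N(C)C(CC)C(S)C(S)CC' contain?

2

[SX2H] is the SMARTS for a thiol: an aliphatic sulfur with two connections, one being H.
The molecule carries 2 separate instances of a thiol (-SH) meeting every constraint; each maps to a distinct set of atoms, giving 2 matches.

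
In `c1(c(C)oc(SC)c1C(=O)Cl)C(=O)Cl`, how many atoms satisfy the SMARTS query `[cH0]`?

4

The query [cH0] means: aromatic carbon with no attached hydrogen (substituted or ring-fusion).
Check the 14 heavy atoms by environment: 1× o (aromatic, H0) → no; 4× c (aromatic, H0) → match; 1× S (H0) → no; 2× C (H3) → no; 2× C (H0) → no; 2× O (H0) → no; 2× Cl (H0) → no.
That gives 4 matching atoms.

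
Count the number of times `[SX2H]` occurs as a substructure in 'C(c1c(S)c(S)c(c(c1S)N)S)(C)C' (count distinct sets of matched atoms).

4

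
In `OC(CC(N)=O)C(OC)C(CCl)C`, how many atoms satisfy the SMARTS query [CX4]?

7

The query [CX4] means: C with X4: aliphatic carbon with exactly 4 total connections (bonds + H).
Check the 13 heavy atoms by environment: 7× C (X4) → match; 2× O (X2) → no; 1× Cl (X1) → no; 1× C (X3) → no; 1× O (X1) → no; 1× N (X3) → no.
That gives 7 matching atoms.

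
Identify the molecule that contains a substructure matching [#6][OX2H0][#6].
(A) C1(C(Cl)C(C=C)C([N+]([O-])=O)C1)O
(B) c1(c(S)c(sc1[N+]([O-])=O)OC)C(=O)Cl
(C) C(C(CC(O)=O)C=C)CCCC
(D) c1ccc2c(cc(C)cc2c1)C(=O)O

B

[#6][OX2H0][#6] describes an aliphatic oxygen bridging two carbons with no H on the oxygen (an ether).
(A) has a hydroxyl group (-OH) but the oxygen has H1, not H0 bridging two carbons.
(B) contains a methoxy ether (-OCH3), which satisfies every atom and bond constraint.
(C) has a carboxylic acid group (-C(=O)OH) but the -OH oxygen has H1; the =O is OX1, not OX2.
(D) has a carboxylic acid group (-C(=O)OH) but the -OH oxygen has H1; the =O is OX1, not OX2.
So the answer is (B).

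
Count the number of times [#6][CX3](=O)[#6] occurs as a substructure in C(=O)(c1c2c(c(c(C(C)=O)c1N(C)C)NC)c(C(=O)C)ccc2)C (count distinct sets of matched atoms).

3

[#6][CX3](=O)[#6] is the SMARTS for a ketone: a carbonyl carbon (no H) flanked by two carbons.
The molecule carries 3 separate instances of an acetyl/ketone group (-C(=O)CH3) meeting every constraint; each maps to a distinct set of atoms, giving 3 matches.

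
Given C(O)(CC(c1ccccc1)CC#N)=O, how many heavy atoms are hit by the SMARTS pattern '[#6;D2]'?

8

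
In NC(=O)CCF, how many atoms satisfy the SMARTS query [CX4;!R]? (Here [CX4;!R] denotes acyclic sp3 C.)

Check the 6 heavy atoms by environment: 2× C (X4, acyclic) → match; 1× C (X3, acyclic) → no; 1× O (X1, acyclic) → no; 1× N (X3, acyclic) → no; 1× F (X1, acyclic) → no.
That gives 2 matching atoms.

2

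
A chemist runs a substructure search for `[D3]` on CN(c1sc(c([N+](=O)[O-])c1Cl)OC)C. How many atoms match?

The query [D3] means: atom with exactly three heavy-atom neighbours.
Check the 14 heavy atoms by environment: 1× s (aromatic, D2) → no; 4× c (aromatic, D3) → match; 1× N (D3) → match; 3× C (D1) → no; 1× Cl (D1) → no; 1× N (charge +1, D3) → match; 1× O (charge -1, D1) → no; 1× O (D1) → no; 1× O (D2) → no.
Summing the matching environments: 4 + 1 + 1 = 6 matching atoms.

6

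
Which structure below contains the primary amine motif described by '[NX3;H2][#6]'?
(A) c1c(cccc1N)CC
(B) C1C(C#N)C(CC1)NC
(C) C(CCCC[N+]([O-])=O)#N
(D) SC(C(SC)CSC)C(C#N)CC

A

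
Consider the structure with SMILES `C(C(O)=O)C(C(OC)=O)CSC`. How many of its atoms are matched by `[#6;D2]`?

2

Check the 12 heavy atoms by environment: 2× C (D2) → match; 3× C (D3) → no; 1× S (D2) → no; 2× C (D1) → no; 3× O (D1) → no; 1× O (D2) → no.
That gives 2 matching atoms.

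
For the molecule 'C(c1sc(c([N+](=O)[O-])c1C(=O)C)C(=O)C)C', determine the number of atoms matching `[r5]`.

The query [r5] means: r5 matches atoms in a five-membered ring.
Check the 16 heavy atoms by environment: 1× s (aromatic, in 5-ring) → match; 4× c (aromatic, in 5-ring) → match; 1× N (charge +1, acyclic) → no; 1× O (charge -1, acyclic) → no; 3× O (acyclic) → no; 6× C (acyclic) → no.
Summing the matching environments: 1 + 4 = 5 matching atoms.

5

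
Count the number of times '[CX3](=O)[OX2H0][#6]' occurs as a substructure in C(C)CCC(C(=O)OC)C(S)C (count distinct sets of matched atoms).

1

[CX3](=O)[OX2H0][#6] is the SMARTS for an ester: a carbonyl carbon bonded to an oxygen that is itself bonded to carbon (no H on that O).
Exactly one fragment in the molecule meets all constraints, giving 1 match.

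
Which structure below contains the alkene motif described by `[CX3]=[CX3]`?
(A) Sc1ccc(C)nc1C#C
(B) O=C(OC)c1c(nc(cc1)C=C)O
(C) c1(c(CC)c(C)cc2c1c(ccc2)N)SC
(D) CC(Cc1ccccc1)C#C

B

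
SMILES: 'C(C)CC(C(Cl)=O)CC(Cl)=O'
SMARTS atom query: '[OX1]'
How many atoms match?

2

The query [OX1] means: aliphatic oxygen with one total connection — typically a carbonyl =O or an oxide.
Check the 11 heavy atoms by environment: 5× C (X4) → no; 2× C (X3) → no; 2× O (X1) → match; 2× Cl (X1) → no.
That gives 2 matching atoms.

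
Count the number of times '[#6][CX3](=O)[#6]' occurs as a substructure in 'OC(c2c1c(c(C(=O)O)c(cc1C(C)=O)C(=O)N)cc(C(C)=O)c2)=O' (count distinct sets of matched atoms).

2

[#6][CX3](=O)[#6] is the SMARTS for a ketone: a carbonyl carbon (no H) flanked by two carbons.
The molecule carries 2 separate instances of an acetyl/ketone group (-C(=O)CH3) meeting every constraint; each maps to a distinct set of atoms, giving 2 matches.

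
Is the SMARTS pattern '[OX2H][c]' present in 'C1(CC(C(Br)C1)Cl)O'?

No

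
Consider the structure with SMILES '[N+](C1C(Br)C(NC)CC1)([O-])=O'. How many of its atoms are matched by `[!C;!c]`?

5

The query [!C;!c] means: neither aliphatic nor aromatic carbon — same as [!#6].
Check the 11 heavy atoms by environment: 6× C → no; 1× Br → match; 1× N (charge +1) → match; 1× O (charge -1) → match; 1× O → match; 1× N → match.
Summing the matching environments: 1 + 1 + 1 + 1 + 1 = 5 matching atoms.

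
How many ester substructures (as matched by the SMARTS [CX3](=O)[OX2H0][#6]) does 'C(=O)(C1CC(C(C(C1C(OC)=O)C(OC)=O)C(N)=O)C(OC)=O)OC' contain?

[CX3](=O)[OX2H0][#6] is the SMARTS for an ester: a carbonyl carbon bonded to an oxygen that is itself bonded to carbon (no H on that O).
The molecule carries 4 separate instances of a methyl-ester group (-C(=O)OCH3) meeting every constraint; each maps to a distinct set of atoms, giving 4 matches.

4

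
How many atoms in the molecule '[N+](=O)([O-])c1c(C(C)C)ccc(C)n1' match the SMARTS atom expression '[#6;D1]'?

3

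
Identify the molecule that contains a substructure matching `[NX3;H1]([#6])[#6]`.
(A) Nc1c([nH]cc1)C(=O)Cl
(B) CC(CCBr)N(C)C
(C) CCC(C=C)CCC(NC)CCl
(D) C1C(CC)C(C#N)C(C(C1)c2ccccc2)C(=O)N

C

[NX3;H1]([#6])[#6] describes a trivalent nitrogen with one H, bonded to two carbons (a secondary amine).
(A) has a primary amino group (-NH2) but the nitrogen has H2 and only one carbon neighbour.
(B) has a dimethylamino group (-N(CH3)2) but the nitrogen has H0, not H1.
(C) contains an N-methylamino group (-NHCH3), which satisfies every atom and bond constraint.
(D) has a primary amide (-C(=O)NH2) but the -C(=O)NH2 nitrogen has H2, not H1.
So the answer is (C).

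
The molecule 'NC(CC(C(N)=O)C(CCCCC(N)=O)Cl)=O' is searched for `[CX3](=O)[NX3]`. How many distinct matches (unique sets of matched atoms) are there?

[CX3](=O)[NX3] is the SMARTS for an amide: a carbonyl carbon bonded to a trivalent nitrogen.
The molecule carries 3 separate instances of a primary amide (-C(=O)NH2) meeting every constraint; each maps to a distinct set of atoms, giving 3 matches.

3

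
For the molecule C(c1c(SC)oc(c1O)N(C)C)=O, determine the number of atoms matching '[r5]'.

5

The query [r5] means: r5 matches atoms in a five-membered ring.
Check the 13 heavy atoms by environment: 1× o (aromatic, in 5-ring) → match; 4× c (aromatic, in 5-ring) → match; 4× C (acyclic) → no; 2× O (acyclic) → no; 1× S (acyclic) → no; 1× N (acyclic) → no.
Summing the matching environments: 1 + 4 = 5 matching atoms.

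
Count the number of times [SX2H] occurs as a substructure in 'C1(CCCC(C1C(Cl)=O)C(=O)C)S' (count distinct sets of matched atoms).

1

[SX2H] is the SMARTS for a thiol: an aliphatic sulfur with two connections, one being H.
Exactly one fragment in the molecule meets all constraints, giving 1 match.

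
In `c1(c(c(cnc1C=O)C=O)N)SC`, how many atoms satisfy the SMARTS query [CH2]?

0

The query [CH2] means: aliphatic carbon with exactly two hydrogens.
Check the 13 heavy atoms by environment: 1× n (aromatic, H0) → no; 1× c (aromatic, H1) → no; 4× c (aromatic, H0) → no; 2× C (H1) → no; 2× O (H0) → no; 1× N (H2) → no; 1× S (H0) → no; 1× C (H3) → no.
No environment satisfies the query, so 0 matching atoms.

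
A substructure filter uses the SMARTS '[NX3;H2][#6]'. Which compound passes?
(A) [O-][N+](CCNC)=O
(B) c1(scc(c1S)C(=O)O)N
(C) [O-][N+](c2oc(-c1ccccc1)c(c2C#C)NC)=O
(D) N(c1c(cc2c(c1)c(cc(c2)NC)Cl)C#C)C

B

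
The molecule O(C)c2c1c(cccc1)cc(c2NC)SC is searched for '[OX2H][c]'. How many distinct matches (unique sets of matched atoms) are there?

[OX2H][c] is the SMARTS for a phenol: a hydroxyl oxygen attached to an aromatic carbon.
The molecule has a methoxy ether (-OCH3), but the oxygen has H0, not H1; nothing else fits, so there are 0 matches.

0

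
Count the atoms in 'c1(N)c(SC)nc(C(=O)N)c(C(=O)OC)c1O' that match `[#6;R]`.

Check the 17 heavy atoms by environment: 1× n (aromatic, in 6-ring) → no; 5× c (aromatic, in 6-ring) → match; 1× S (acyclic) → no; 4× C (acyclic) → no; 4× O (acyclic) → no; 2× N (acyclic) → no.
That gives 5 matching atoms.

5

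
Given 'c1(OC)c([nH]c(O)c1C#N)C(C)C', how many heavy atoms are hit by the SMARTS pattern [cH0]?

4

The query [cH0] means: aromatic carbon with no attached hydrogen (substituted or ring-fusion).
Check the 13 heavy atoms by environment: 1× n (aromatic, H1) → no; 4× c (aromatic, H0) → match; 1× O (H1) → no; 1× C (H1) → no; 3× C (H3) → no; 1× C (H0) → no; 1× N (H0) → no; 1× O (H0) → no.
That gives 4 matching atoms.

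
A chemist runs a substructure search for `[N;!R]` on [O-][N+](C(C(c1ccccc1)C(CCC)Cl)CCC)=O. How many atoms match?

1

The query [N;!R] means: aliphatic nitrogen not in a ring.
Check the 19 heavy atoms by environment: 9× C (acyclic) → no; 6× c (aromatic, in 6-ring) → no; 1× N (charge +1, acyclic) → match; 1× O (charge -1, acyclic) → no; 1× O (acyclic) → no; 1× Cl (acyclic) → no.
That gives 1 matching atom.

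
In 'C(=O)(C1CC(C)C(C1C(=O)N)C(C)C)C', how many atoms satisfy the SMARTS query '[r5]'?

The query [r5] means: r5 matches atoms in a five-membered ring.
Check the 15 heavy atoms by environment: 5× C (in 5-ring) → match; 7× C (acyclic) → no; 2× O (acyclic) → no; 1× N (acyclic) → no.
That gives 5 matching atoms.

5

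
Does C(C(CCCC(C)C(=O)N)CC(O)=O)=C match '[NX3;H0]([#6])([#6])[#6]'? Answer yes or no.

The pattern [NX3;H0]([#6])([#6])[#6] describes a trivalent nitrogen with no H, bonded to three carbons — a tertiary amine.
The closest candidate here is a primary amide (-C(=O)NH2), but the amide nitrogen has H2 and only one carbon neighbour. No other fragment satisfies the full query, so there is no match.

No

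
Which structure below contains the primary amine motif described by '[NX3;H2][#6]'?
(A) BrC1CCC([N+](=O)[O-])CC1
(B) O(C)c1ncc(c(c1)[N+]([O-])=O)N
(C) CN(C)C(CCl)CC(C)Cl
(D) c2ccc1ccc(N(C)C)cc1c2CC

[NX3;H2][#6] describes a trivalent nitrogen with two H attached to carbon (a primary amine).
(A) has a nitro group (-[N+](=O)[O-]) but the nitrogen is [N+] with no H, not NX3H2.
(B) contains a primary amino group (-NH2), which satisfies every atom and bond constraint.
(C) has a dimethylamino group (-N(CH3)2) but the nitrogen has H0, not H2.
(D) has a dimethylamino group (-N(CH3)2) but the nitrogen has H0, not H2.
So the answer is (B).

B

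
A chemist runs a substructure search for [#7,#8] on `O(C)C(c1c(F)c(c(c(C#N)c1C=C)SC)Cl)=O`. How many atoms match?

3

The query [#7,#8] means: nitrogen or oxygen (comma = OR).
Check the 18 heavy atoms by environment: 6× c (aromatic) → no; 1× F → no; 1× Cl → no; 6× C → no; 1× S → no; 2× O → match; 1× N → match.
Summing the matching environments: 2 + 1 = 3 matching atoms.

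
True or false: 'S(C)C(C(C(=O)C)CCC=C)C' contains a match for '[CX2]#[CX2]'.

False

The pattern [CX2]#[CX2] describes a carbon-carbon triple bond — an alkyne.
The closest candidate here is a vinyl group (-CH=CH2), but the C=C is a double bond; both carbons are CX3, not CX2. No other fragment satisfies the full query, so there is no match.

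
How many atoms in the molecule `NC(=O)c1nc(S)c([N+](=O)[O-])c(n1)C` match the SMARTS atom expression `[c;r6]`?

4

The query [c;r6] means: aromatic carbon that belongs to a six-membered ring.
Check the 14 heavy atoms by environment: 2× n (aromatic, in 6-ring) → no; 4× c (aromatic, in 6-ring) → match; 1× N (charge +1, acyclic) → no; 1× O (charge -1, acyclic) → no; 2× O (acyclic) → no; 2× C (acyclic) → no; 1× N (acyclic) → no; 1× S (acyclic) → no.
That gives 4 matching atoms.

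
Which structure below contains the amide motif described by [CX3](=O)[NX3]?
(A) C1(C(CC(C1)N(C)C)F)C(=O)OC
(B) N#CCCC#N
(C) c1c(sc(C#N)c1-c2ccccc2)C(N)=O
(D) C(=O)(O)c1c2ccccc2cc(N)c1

C

[CX3](=O)[NX3] describes a carbonyl carbon bonded to a trivalent nitrogen (an amide).
(A) has a methyl-ester group (-C(=O)OCH3) but the carbonyl is bonded to O, not to an NX3 nitrogen.
(B) has a nitrile (-C#N) but the nitrile N is NX1 (triple-bonded), not NX3.
(C) contains a primary amide (-C(=O)NH2), which satisfies every atom and bond constraint.
(D) has a carboxylic acid group (-C(=O)OH) but the carbonyl is bonded to O, not to an NX3 nitrogen.
So the answer is (C).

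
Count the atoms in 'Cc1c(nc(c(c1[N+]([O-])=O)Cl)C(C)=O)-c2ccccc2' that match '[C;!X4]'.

The query [C;!X4] means: aliphatic carbon that does not have four total connections.
Check the 20 heavy atoms by environment: 1× n (aromatic, X2) → no; 11× c (aromatic, X3) → no; 1× N (charge +1, X3) → no; 1× O (charge -1, X1) → no; 2× O (X1) → no; 1× Cl (X1) → no; 2× C (X4) → no; 1× C (X3) → match.
That gives 1 matching atom.

1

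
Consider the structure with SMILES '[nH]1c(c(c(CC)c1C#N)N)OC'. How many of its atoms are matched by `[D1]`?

4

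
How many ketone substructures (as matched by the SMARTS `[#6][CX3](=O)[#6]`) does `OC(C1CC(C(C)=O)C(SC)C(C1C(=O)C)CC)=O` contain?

2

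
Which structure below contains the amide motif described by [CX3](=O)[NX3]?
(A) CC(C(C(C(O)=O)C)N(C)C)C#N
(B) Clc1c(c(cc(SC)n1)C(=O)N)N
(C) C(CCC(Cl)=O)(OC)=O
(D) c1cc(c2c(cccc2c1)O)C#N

[CX3](=O)[NX3] describes a carbonyl carbon bonded to a trivalent nitrogen (an amide).
(A) has a carboxylic acid group (-C(=O)OH) but the carbonyl is bonded to O, not to an NX3 nitrogen.
(B) contains a primary amide (-C(=O)NH2), which satisfies every atom and bond constraint.
(C) has a methyl-ester group (-C(=O)OCH3) but the carbonyl is bonded to O, not to an NX3 nitrogen.
(D) has a nitrile (-C#N) but the nitrile N is NX1 (triple-bonded), not NX3.
So the answer is (B).

B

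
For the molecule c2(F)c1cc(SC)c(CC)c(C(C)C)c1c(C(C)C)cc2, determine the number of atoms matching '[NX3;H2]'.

0

The query [NX3;H2] means: aliphatic N with 3 total connections, two of them H — an -NH2 nitrogen (amine or amide).
Check the 21 heavy atoms by environment: 7× c (aromatic, H0, X3) → no; 3× c (aromatic, H1, X3) → no; 2× C (H1, X4) → no; 6× C (H3, X4) → no; 1× F (H0, X1) → no; 1× C (H2, X4) → no; 1× S (H0, X2) → no.
No environment satisfies the query, so 0 matching atoms.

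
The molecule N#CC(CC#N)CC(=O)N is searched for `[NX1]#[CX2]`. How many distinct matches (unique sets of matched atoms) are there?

2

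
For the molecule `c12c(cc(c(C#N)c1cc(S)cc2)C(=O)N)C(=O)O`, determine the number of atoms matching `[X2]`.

3

Check the 19 heavy atoms by environment: 10× c (aromatic, X3) → no; 1× S (X2) → match; 2× C (X3) → no; 2× O (X1) → no; 1× O (X2) → match; 1× C (X2) → match; 1× N (X1) → no; 1× N (X3) → no.
Summing the matching environments: 1 + 1 + 1 = 3 matching atoms.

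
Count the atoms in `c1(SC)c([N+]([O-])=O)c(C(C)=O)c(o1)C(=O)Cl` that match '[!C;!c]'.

8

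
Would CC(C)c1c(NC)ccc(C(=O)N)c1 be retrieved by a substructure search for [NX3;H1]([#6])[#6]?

Yes

The pattern [NX3;H1]([#6])[#6] describes a trivalent nitrogen with one H, bonded to two carbons — a secondary amine.
The molecule carries an N-methylamino group (-NHCH3), whose atoms satisfy every constraint of the query, so the pattern matches.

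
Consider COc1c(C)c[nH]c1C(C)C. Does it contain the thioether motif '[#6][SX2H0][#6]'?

The pattern [#6][SX2H0][#6] describes an aliphatic sulfur bridging two carbons with no H on the sulfur — a thioether.
The closest candidate here is a methoxy ether (-OCH3), but the bridging atom is O, not S. No other fragment satisfies the full query, so there is no match.

No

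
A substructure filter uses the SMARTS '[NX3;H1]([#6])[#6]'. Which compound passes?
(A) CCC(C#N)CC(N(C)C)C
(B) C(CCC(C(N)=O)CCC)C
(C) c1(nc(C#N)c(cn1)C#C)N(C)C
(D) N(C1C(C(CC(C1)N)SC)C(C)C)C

D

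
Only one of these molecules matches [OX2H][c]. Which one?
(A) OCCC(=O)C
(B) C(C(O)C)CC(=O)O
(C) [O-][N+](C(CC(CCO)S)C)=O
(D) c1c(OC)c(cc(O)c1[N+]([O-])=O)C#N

D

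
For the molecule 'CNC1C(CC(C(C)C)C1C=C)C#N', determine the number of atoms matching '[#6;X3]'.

2

The query [#6;X3] means: any carbon (aromatic or not) with three total connections.
Check the 14 heavy atoms by environment: 9× C (X4) → no; 2× C (X3) → match; 1× C (X2) → no; 1× N (X1) → no; 1× N (X3) → no.
That gives 2 matching atoms.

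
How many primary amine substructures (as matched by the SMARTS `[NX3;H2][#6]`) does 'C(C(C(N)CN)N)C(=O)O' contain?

[NX3;H2][#6] is the SMARTS for a primary amine: a trivalent nitrogen with two H attached to carbon.
The molecule carries 3 separate instances of a primary amino group (-NH2) meeting every constraint; each maps to a distinct set of atoms, giving 3 matches.

3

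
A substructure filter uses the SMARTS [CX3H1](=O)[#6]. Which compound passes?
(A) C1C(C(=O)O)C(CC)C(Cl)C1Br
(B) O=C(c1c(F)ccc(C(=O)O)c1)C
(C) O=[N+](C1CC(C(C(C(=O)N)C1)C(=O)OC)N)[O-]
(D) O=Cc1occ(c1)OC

D

[CX3H1](=O)[#6] describes an sp2 carbon with one H, double-bonded to O and single-bonded to carbon (an aldehyde).
(A) has a carboxylic acid group (-C(=O)OH) but the carbonyl carbon has H0 and is bonded to O, not H1.
(B) has an acetyl/ketone group (-C(=O)CH3) but the carbonyl carbon has H0 (two carbon neighbours), not H1.
(C) has a methyl-ester group (-C(=O)OCH3) but the carbonyl carbon has H0, not H1.
(D) contains an aldehyde (-CHO), which satisfies every atom and bond constraint.
So the answer is (D).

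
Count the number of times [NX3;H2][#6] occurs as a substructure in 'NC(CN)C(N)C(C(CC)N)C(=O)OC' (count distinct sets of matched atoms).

4

[NX3;H2][#6] is the SMARTS for a primary amine: a trivalent nitrogen with two H attached to carbon.
The molecule carries 4 separate instances of a primary amino group (-NH2) meeting every constraint; each maps to a distinct set of atoms, giving 4 matches.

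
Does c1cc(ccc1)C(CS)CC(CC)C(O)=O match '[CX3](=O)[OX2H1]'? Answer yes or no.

The pattern [CX3](=O)[OX2H1] describes an sp2 carbon double-bonded to O and single-bonded to an -OH oxygen — a carboxylic acid.
The molecule carries a carboxylic acid group (-C(=O)OH), whose atoms satisfy every constraint of the query, so the pattern matches.

Yes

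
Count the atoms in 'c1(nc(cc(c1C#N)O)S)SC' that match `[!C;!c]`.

5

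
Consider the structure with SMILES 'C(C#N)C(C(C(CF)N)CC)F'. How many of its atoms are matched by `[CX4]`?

7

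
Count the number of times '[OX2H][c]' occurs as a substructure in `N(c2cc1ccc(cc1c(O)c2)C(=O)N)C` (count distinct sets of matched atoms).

1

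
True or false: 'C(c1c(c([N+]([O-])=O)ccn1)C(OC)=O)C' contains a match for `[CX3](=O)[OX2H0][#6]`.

True

The pattern [CX3](=O)[OX2H0][#6] describes a carbonyl carbon bonded to an oxygen that is itself bonded to carbon (no H on that O) — an ester.
The molecule carries a methyl-ester group (-C(=O)OCH3), whose atoms satisfy every constraint of the query, so the pattern matches.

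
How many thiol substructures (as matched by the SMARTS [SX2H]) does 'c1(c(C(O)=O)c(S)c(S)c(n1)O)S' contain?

[SX2H] is the SMARTS for a thiol: an aliphatic sulfur with two connections, one being H.
The molecule carries 3 separate instances of a thiol (-SH) meeting every constraint; each maps to a distinct set of atoms, giving 3 matches.

3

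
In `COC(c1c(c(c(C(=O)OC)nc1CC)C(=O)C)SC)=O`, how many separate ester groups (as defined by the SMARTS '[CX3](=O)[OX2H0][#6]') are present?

[CX3](=O)[OX2H0][#6] is the SMARTS for an ester: a carbonyl carbon bonded to an oxygen that is itself bonded to carbon (no H on that O).
The molecule carries 2 separate instances of a methyl-ester group (-C(=O)OCH3) meeting every constraint; each maps to a distinct set of atoms, giving 2 matches.

2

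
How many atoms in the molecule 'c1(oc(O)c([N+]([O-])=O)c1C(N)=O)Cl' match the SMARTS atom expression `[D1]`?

6

Check the 13 heavy atoms by environment: 1× o (aromatic, D2) → no; 4× c (aromatic, D3) → no; 3× O (D1) → match; 1× C (D3) → no; 1× N (D1) → match; 1× N (charge +1, D3) → no; 1× O (charge -1, D1) → match; 1× Cl (D1) → match.
Summing the matching environments: 3 + 1 + 1 + 1 = 6 matching atoms.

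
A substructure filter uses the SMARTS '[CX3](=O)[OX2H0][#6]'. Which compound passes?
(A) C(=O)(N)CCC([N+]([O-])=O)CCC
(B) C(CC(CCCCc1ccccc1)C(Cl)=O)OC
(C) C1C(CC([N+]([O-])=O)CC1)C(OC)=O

C

[CX3](=O)[OX2H0][#6] describes a carbonyl carbon bonded to an oxygen that is itself bonded to carbon (no H on that O) (an ester).
(A) has a primary amide (-C(=O)NH2) but the carbonyl is bonded to N, not to an O-C linkage.
(B) has a methoxy ether (-OCH3) but the ether oxygen is not adjacent to a C=O carbon.
(C) contains a methyl-ester group (-C(=O)OCH3), which satisfies every atom and bond constraint.
So the answer is (C).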